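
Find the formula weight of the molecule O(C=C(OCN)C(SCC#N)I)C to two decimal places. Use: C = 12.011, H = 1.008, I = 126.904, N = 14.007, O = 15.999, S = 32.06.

Molecular formula: C7H11IN2O2S.
M = 7×12.011 + 11×1.008 + 1×126.904 + 2×14.007 + 2×15.999 + 1×32.06 = 314.14 g/mol.

314.14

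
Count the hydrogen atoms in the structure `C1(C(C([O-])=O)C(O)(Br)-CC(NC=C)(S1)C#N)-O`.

10

Hydrogens are implicit in SMILES; fill each atom to its normal valence:
  4 × C: no H
  3 × C: 1 H each → 3
  2 × C: 2 H each → 4
  2 × O: 1 H each → 2
  1 × Br: no H
  1 × N: 1 H
  1 × N: no H
  1 × O: no H
  1 × O (charge -1): no H
  1 × S: no H
  Total hydrogens = 10.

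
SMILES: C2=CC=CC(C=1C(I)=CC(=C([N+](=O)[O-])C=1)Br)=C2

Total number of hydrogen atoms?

7

Hydrogens are implicit in SMILES; fill each atom to its normal valence:
  7 × C (aromatic): 1 H each → 7
  5 × C (aromatic): no H
  1 × Br: no H
  1 × I: no H
  1 × N (charge +1): no H
  1 × O: no H
  1 × O (charge -1): no H
  Total hydrogens = 7.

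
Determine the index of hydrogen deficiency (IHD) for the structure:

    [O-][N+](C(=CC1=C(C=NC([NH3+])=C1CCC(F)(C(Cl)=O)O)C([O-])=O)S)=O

8

Molecular formula from the SMILES: C12H11ClFN3O6S.
DoU = (2C + 2 + N − H − X)/2 = (2·12 + 2 + 3 − 11 − 2)/2 = 16/2 = 8.
(Structurally: 1 ring(s) + 7 π bond(s) = 8.)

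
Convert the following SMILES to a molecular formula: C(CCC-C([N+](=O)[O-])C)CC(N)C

Heavy atoms from the SMILES: 9 C, 2 N, 2 O.
Implicit hydrogens by atom environment:
  5 × C: 2 H each → 10
  2 × C: 3 H each → 6
  2 × C: 1 H each → 2
  1 × N: 2 H
  1 × N (charge +1): no H
  1 × O: no H
  1 × O (charge -1): no H
  Total hydrogens = 20.
Molecular formula: C9H20N2O2

C9H20N2O2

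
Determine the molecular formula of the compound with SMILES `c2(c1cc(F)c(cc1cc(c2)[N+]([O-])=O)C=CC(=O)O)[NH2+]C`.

C14H12FN2O4+

Heavy atoms from the SMILES: 14 C, 1 F, 2 N, 4 O.
Implicit hydrogens by atom environment:
  6 × C (aromatic): no H
  4 × C (aromatic): 1 H each → 4
  2 × C: 1 H each → 2
  2 × O: no H
  1 × C: 3 H
  1 × C: no H
  1 × F: no H
  1 × N (charge +1): 2 H
  1 × N (charge +1): no H
  1 × O: 1 H
  1 × O (charge -1): no H
  Total hydrogens = 12.
Net charge +1.
Molecular formula: C14H12FN2O4+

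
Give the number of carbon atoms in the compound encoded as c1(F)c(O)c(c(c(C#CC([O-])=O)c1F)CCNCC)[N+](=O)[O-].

The symbol for carbon appears 13 times in the SMILES. Lowercase c denotes aromatic carbon and counts toward C.

13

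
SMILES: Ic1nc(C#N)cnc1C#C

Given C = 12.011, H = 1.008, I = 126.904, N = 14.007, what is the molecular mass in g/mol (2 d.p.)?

255.02

Molecular formula: C7H2IN3.
M = 7×12.011 + 2×1.008 + 1×126.904 + 3×14.007 = 255.02 g/mol.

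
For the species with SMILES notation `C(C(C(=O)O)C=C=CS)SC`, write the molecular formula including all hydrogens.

Heavy atoms from the SMILES: 7 C, 2 O, 2 S.
Implicit hydrogens by atom environment:
  3 × C: 1 H each → 3
  2 × C: no H
  1 × C: 3 H
  1 × C: 2 H
  1 × O: 1 H
  1 × O: no H
  1 × S: 1 H
  1 × S: no H
  Total hydrogens = 10.
Molecular formula: C7H10O2S2

C7H10O2S2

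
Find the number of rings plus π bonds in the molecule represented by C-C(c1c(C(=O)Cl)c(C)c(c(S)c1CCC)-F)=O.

6

Molecular formula from the SMILES: C13H14ClFO2S.
DoU = (2C + 2 + N − H − X)/2 = (2·13 + 2 + 0 − 14 − 2)/2 = 12/2 = 6.
(Structurally: 1 ring(s) + 5 π bond(s) = 6.)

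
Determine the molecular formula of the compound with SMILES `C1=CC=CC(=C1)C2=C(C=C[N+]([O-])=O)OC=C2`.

C12H9NO3

Heavy atoms from the SMILES: 12 C, 1 N, 3 O.
Implicit hydrogens by atom environment:
  7 × C (aromatic): 1 H each → 7
  3 × C (aromatic): no H
  2 × C: 1 H each → 2
  1 × N (charge +1): no H
  1 × O (aromatic): no H
  1 × O: no H
  1 × O (charge -1): no H
  Total hydrogens = 9.
Molecular formula: C12H9NO3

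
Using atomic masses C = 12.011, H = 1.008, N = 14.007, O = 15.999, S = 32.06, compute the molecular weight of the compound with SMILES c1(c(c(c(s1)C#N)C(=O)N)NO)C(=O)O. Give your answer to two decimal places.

227.19

Molecular formula: C7H5N3O4S.
M = 7×12.011 + 5×1.008 + 3×14.007 + 4×15.999 + 1×32.06 = 227.19 g/mol.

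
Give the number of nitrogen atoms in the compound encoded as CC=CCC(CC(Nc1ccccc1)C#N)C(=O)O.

2

The symbol for nitrogen appears 2 times in the SMILES.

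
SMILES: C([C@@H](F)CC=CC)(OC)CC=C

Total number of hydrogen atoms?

17

Hydrogens are implicit in SMILES; fill each atom to its normal valence:
  5 × C: 1 H each → 5
  3 × C: 2 H each → 6
  2 × C: 3 H each → 6
  1 × F: no H
  1 × O: no H
  Total hydrogens = 17.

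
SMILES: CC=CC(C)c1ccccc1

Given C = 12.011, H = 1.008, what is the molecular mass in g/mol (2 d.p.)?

146.23

Molecular formula: C11H14.
M = 11×12.011 + 14×1.008 = 146.23 g/mol.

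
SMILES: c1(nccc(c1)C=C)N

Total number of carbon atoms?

The symbol for carbon appears 7 times in the SMILES. Lowercase c denotes aromatic carbon and counts toward C.

7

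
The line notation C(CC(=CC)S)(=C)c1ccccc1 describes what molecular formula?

Heavy atoms from the SMILES: 12 C, 1 S.
Implicit hydrogens by atom environment:
  5 × C (aromatic): 1 H each → 5
  2 × C: 2 H each → 4
  2 × C: no H
  1 × C: 3 H
  1 × C: 1 H
  1 × C (aromatic): no H
  1 × S: 1 H
  Total hydrogens = 14.
Molecular formula: C12H14S

C12H14S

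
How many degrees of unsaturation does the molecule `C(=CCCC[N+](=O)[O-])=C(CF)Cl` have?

3

Molecular formula from the SMILES: C7H9ClFNO2.
DoU = (2C + 2 + N − H − X)/2 = (2·7 + 2 + 1 − 9 − 2)/2 = 6/2 = 3.
(Structurally: 0 ring(s) + 3 π bond(s) = 3.)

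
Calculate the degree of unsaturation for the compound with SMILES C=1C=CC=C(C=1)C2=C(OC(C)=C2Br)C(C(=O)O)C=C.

Molecular formula from the SMILES: C15H13BrO3.
DoU = (2C + 2 + N − H − X)/2 = (2·15 + 2 + 0 − 13 − 1)/2 = 18/2 = 9.
(Structurally: 2 ring(s) + 7 π bond(s) = 9.)

9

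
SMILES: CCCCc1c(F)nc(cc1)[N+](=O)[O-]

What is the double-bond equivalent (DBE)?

5

Molecular formula from the SMILES: C9H11FN2O2.
DoU = (2C + 2 + N − H − X)/2 = (2·9 + 2 + 2 − 11 − 1)/2 = 10/2 = 5.
(Structurally: 1 ring(s) + 4 π bond(s) = 5.)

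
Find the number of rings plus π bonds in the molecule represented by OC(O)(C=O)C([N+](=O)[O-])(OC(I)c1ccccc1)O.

6

Molecular formula from the SMILES: C10H10INO7.
DoU = (2C + 2 + N − H − X)/2 = (2·10 + 2 + 1 − 10 − 1)/2 = 12/2 = 6.
(Structurally: 1 ring(s) + 5 π bond(s) = 6.)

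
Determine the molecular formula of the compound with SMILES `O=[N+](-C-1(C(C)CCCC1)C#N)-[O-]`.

Heavy atoms from the SMILES: 8 C, 2 N, 2 O.
Implicit hydrogens by atom environment:
  4 × C: 2 H each → 8
  2 × C: no H
  1 × C: 3 H
  1 × C: 1 H
  1 × N: no H
  1 × N (charge +1): no H
  1 × O: no H
  1 × O (charge -1): no H
  Total hydrogens = 12.
Molecular formula: C8H12N2O2

C8H12N2O2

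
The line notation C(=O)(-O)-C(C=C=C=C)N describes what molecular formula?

C6H7NO2

Heavy atoms from the SMILES: 6 C, 1 N, 2 O.
Implicit hydrogens by atom environment:
  3 × C: no H
  2 × C: 1 H each → 2
  1 × C: 2 H
  1 × N: 2 H
  1 × O: 1 H
  1 × O: no H
  Total hydrogens = 7.
Molecular formula: C6H7NO2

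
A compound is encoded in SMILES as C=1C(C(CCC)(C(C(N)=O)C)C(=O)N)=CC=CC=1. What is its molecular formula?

C14H20N2O2

Heavy atoms from the SMILES: 14 C, 2 N, 2 O.
Implicit hydrogens by atom environment:
  5 × C (aromatic): 1 H each → 5
  3 × C: no H
  2 × C: 3 H each → 6
  2 × C: 2 H each → 4
  2 × N: 2 H each → 4
  2 × O: no H
  1 × C: 1 H
  1 × C (aromatic): no H
  Total hydrogens = 20.
Molecular formula: C14H20N2O2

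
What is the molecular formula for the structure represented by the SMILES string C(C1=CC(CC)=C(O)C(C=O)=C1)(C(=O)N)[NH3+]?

C11H15N2O3+

Heavy atoms from the SMILES: 11 C, 2 N, 3 O.
Implicit hydrogens by atom environment:
  4 × C (aromatic): no H
  2 × C (aromatic): 1 H each → 2
  2 × C: 1 H each → 2
  2 × O: no H
  1 × C: 3 H
  1 × C: 2 H
  1 × C: no H
  1 × N (charge +1): 3 H
  1 × N: 2 H
  1 × O: 1 H
  Total hydrogens = 15.
Net charge +1.
Molecular formula: C11H15N2O3+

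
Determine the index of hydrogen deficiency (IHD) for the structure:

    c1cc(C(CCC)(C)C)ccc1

Molecular formula from the SMILES: C12H18.
DoU = (2C + 2 + N − H − X)/2 = (2·12 + 2 + 0 − 18 − 0)/2 = 8/2 = 4.
(Structurally: 1 ring(s) + 3 π bond(s) = 4.)

4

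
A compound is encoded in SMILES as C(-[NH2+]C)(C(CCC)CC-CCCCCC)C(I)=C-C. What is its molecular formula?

C17H35IN+

Heavy atoms from the SMILES: 17 C, 1 I, 1 N.
Implicit hydrogens by atom environment:
  9 × C: 2 H each → 18
  4 × C: 3 H each → 12
  3 × C: 1 H each → 3
  1 × C: no H
  1 × I: no H
  1 × N (charge +1): 2 H
  Total hydrogens = 35.
Net charge +1.
Molecular formula: C17H35IN+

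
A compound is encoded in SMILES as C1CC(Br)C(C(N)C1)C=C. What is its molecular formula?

C8H14BrN

Heavy atoms from the SMILES: 1 Br, 8 C, 1 N.
Implicit hydrogens by atom environment:
  4 × C: 2 H each → 8
  4 × C: 1 H each → 4
  1 × Br: no H
  1 × N: 2 H
  Total hydrogens = 14.
Molecular formula: C8H14BrN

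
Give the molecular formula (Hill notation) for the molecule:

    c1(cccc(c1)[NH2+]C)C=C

Heavy atoms from the SMILES: 9 C, 1 N.
Implicit hydrogens by atom environment:
  4 × C (aromatic): 1 H each → 4
  2 × C (aromatic): no H
  1 × C: 3 H
  1 × C: 2 H
  1 × C: 1 H
  1 × N (charge +1): 2 H
  Total hydrogens = 12.
Net charge +1.
Molecular formula: C9H12N+

C9H12N+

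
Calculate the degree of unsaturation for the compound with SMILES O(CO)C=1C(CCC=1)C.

Molecular formula from the SMILES: C7H12O2.
DoU = (2C + 2 + N − H − X)/2 = (2·7 + 2 + 0 − 12 − 0)/2 = 4/2 = 2.
(Structurally: 1 ring(s) + 1 π bond(s) = 2.)

2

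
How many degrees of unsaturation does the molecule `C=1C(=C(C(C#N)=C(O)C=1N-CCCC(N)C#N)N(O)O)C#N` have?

Molecular formula from the SMILES: C13H14N6O3.
DoU = (2C + 2 + N − H − X)/2 = (2·13 + 2 + 6 − 14 − 0)/2 = 20/2 = 10.
(Structurally: 1 ring(s) + 9 π bond(s) = 10.)

10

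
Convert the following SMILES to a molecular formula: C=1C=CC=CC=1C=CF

Heavy atoms from the SMILES: 8 C, 1 F.
Implicit hydrogens by atom environment:
  5 × C (aromatic): 1 H each → 5
  2 × C: 1 H each → 2
  1 × C (aromatic): no H
  1 × F: no H
  Total hydrogens = 7.
Molecular formula: C8H7F

C8H7F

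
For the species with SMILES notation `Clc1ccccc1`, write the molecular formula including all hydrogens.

C6H5Cl

Heavy atoms from the SMILES: 6 C, 1 Cl.
Implicit hydrogens by atom environment:
  5 × C (aromatic): 1 H each → 5
  1 × C (aromatic): no H
  1 × Cl: no H
  Total hydrogens = 5.
Molecular formula: C6H5Cl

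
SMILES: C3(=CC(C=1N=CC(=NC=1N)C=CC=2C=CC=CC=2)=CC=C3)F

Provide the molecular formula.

Heavy atoms from the SMILES: 18 C, 1 F, 3 N.
Implicit hydrogens by atom environment:
  10 × C (aromatic): 1 H each → 10
  6 × C (aromatic): no H
  2 × C: 1 H each → 2
  2 × N (aromatic): no H
  1 × F: no H
  1 × N: 2 H
  Total hydrogens = 14.
Molecular formula: C18H14FN3

C18H14FN3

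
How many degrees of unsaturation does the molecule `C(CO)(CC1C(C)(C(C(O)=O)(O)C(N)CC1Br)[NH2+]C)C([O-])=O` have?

Molecular formula from the SMILES: C13H23BrN2O6.
DoU = (2C + 2 + N − H − X)/2 = (2·13 + 2 + 2 − 23 − 1)/2 = 6/2 = 3.
(Structurally: 1 ring(s) + 2 π bond(s) = 3.)

3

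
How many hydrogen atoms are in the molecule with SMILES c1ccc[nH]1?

Hydrogens are implicit in SMILES; fill each atom to its normal valence:
  4 × C (aromatic): 1 H each → 4
  1 × N (aromatic): 1 H
  Total hydrogens = 5.

5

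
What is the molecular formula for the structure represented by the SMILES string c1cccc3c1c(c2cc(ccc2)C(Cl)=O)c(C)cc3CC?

C20H17ClO

Heavy atoms from the SMILES: 20 C, 1 Cl, 1 O.
Implicit hydrogens by atom environment:
  9 × C (aromatic): 1 H each → 9
  7 × C (aromatic): no H
  2 × C: 3 H each → 6
  1 × C: 2 H
  1 × C: no H
  1 × Cl: no H
  1 × O: no H
  Total hydrogens = 17.
Molecular formula: C20H17ClO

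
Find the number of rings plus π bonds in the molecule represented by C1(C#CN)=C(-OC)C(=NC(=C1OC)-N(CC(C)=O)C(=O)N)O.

Molecular formula from the SMILES: C13H16N4O5.
DoU = (2C + 2 + N − H − X)/2 = (2·13 + 2 + 4 − 16 − 0)/2 = 16/2 = 8.
(Structurally: 1 ring(s) + 7 π bond(s) = 8.)

8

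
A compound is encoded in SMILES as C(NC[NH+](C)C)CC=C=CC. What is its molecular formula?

Heavy atoms from the SMILES: 9 C, 2 N.
Implicit hydrogens by atom environment:
  3 × C: 3 H each → 9
  3 × C: 2 H each → 6
  2 × C: 1 H each → 2
  1 × C: no H
  1 × N: 1 H
  1 × N (charge +1): 1 H
  Total hydrogens = 19.
Net charge +1.
Molecular formula: C9H19N2+

C9H19N2+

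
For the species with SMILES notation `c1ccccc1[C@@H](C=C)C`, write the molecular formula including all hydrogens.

C10H12

Heavy atoms from the SMILES: 10 C.
Implicit hydrogens by atom environment:
  5 × C (aromatic): 1 H each → 5
  2 × C: 1 H each → 2
  1 × C: 3 H
  1 × C: 2 H
  1 × C (aromatic): no H
  Total hydrogens = 12.
Molecular formula: C10H12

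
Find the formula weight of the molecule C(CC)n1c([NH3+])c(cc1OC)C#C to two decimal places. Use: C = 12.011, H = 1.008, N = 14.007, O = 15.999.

179.24

Molecular formula: C10H15N2O+.
M = 10×12.011 + 15×1.008 + 2×14.007 + 1×15.999 = 179.24 g/mol.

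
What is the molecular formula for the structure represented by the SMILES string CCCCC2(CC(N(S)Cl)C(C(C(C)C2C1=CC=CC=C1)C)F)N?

C19H30ClFN2S

Heavy atoms from the SMILES: 19 C, 1 Cl, 1 F, 2 N, 1 S.
Implicit hydrogens by atom environment:
  5 × C: 1 H each → 5
  5 × C (aromatic): 1 H each → 5
  4 × C: 2 H each → 8
  3 × C: 3 H each → 9
  1 × C: no H
  1 × C (aromatic): no H
  1 × Cl: no H
  1 × F: no H
  1 × N: 2 H
  1 × N: no H
  1 × S: 1 H
  Total hydrogens = 30.
Molecular formula: C19H30ClFN2S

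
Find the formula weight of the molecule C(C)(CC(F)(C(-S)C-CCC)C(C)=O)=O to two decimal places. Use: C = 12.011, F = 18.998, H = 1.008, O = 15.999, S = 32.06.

Molecular formula: C11H19FO2S.
M = 11×12.011 + 1×18.998 + 19×1.008 + 2×15.999 + 1×32.06 = 234.33 g/mol.

234.33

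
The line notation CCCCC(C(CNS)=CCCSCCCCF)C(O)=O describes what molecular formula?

Heavy atoms from the SMILES: 15 C, 1 F, 1 N, 2 O, 2 S.
Implicit hydrogens by atom environment:
  10 × C: 2 H each → 20
  2 × C: 1 H each → 2
  2 × C: no H
  1 × C: 3 H
  1 × F: no H
  1 × N: 1 H
  1 × O: 1 H
  1 × O: no H
  1 × S: 1 H
  1 × S: no H
  Total hydrogens = 28.
Molecular formula: C15H28FNO2S2

C15H28FNO2S2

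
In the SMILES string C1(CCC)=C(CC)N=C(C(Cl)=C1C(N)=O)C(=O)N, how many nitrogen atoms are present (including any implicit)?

The symbol for nitrogen appears 3 times in the SMILES.

3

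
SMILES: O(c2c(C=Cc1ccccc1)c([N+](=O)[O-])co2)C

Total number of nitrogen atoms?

The symbol for nitrogen appears 1 time in the SMILES.

1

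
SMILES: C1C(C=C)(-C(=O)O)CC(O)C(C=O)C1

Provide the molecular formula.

Heavy atoms from the SMILES: 10 C, 4 O.
Implicit hydrogens by atom environment:
  4 × C: 2 H each → 8
  4 × C: 1 H each → 4
  2 × C: no H
  2 × O: 1 H each → 2
  2 × O: no H
  Total hydrogens = 14.
Molecular formula: C10H14O4

C10H14O4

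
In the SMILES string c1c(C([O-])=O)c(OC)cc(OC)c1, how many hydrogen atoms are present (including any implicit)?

9

Hydrogens are implicit in SMILES; fill each atom to its normal valence:
  3 × C (aromatic): 1 H each → 3
  3 × C (aromatic): no H
  3 × O: no H
  2 × C: 3 H each → 6
  1 × C: no H
  1 × O (charge -1): no H
  Total hydrogens = 9.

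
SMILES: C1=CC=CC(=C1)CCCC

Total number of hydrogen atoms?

Hydrogens are implicit in SMILES; fill each atom to its normal valence:
  5 × C (aromatic): 1 H each → 5
  3 × C: 2 H each → 6
  1 × C: 3 H
  1 × C (aromatic): no H
  Total hydrogens = 14.

14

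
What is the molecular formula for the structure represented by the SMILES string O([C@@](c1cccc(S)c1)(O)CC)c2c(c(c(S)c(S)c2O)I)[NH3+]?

Heavy atoms from the SMILES: 15 C, 1 I, 1 N, 3 O, 3 S.
Implicit hydrogens by atom environment:
  8 × C (aromatic): no H
  4 × C (aromatic): 1 H each → 4
  3 × S: 1 H each → 3
  2 × O: 1 H each → 2
  1 × C: 3 H
  1 × C: 2 H
  1 × C: no H
  1 × I: no H
  1 × N (charge +1): 3 H
  1 × O: no H
  Total hydrogens = 17.
Net charge +1.
Molecular formula: C15H17INO3S3+

C15H17INO3S3+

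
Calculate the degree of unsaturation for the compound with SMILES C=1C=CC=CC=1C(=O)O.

Molecular formula from the SMILES: C7H6O2.
DoU = (2C + 2 + N − H − X)/2 = (2·7 + 2 + 0 − 6 − 0)/2 = 10/2 = 5.
(Structurally: 1 ring(s) + 4 π bond(s) = 5.)

5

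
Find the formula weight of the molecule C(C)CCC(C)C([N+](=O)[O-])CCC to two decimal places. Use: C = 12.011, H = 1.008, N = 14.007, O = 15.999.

187.28

Molecular formula: C10H21NO2.
M = 10×12.011 + 21×1.008 + 1×14.007 + 2×15.999 = 187.28 g/mol.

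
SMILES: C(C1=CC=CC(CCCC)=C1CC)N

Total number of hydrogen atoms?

21

Hydrogens are implicit in SMILES; fill each atom to its normal valence:
  5 × C: 2 H each → 10
  3 × C (aromatic): 1 H each → 3
  3 × C (aromatic): no H
  2 × C: 3 H each → 6
  1 × N: 2 H
  Total hydrogens = 21.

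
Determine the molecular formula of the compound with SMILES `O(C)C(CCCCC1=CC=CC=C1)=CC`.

Heavy atoms from the SMILES: 14 C, 1 O.
Implicit hydrogens by atom environment:
  5 × C (aromatic): 1 H each → 5
  4 × C: 2 H each → 8
  2 × C: 3 H each → 6
  1 × C: 1 H
  1 × C: no H
  1 × C (aromatic): no H
  1 × O: no H
  Total hydrogens = 20.
Molecular formula: C14H20O

C14H20O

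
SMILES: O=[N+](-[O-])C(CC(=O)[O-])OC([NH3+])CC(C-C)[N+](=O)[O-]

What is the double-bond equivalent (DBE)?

Molecular formula from the SMILES: C8H15N3O7.
DoU = (2C + 2 + N − H − X)/2 = (2·8 + 2 + 3 − 15 − 0)/2 = 6/2 = 3.
(Structurally: 0 ring(s) + 3 π bond(s) = 3.)

3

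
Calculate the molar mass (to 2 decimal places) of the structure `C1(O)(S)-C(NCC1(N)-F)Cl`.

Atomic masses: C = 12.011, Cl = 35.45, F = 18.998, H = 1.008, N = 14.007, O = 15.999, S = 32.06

Molecular formula: C4H8ClFN2OS.
M = 4×12.011 + 1×35.45 + 1×18.998 + 8×1.008 + 2×14.007 + 1×15.999 + 1×32.06 = 186.63 g/mol.

186.63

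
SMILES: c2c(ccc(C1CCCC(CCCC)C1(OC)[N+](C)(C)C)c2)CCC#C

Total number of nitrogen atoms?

1

The symbol for nitrogen appears 1 time in the SMILES.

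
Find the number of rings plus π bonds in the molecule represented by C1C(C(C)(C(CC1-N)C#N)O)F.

3

Molecular formula from the SMILES: C8H13FN2O.
DoU = (2C + 2 + N − H − X)/2 = (2·8 + 2 + 2 − 13 − 1)/2 = 6/2 = 3.
(Structurally: 1 ring(s) + 2 π bond(s) = 3.)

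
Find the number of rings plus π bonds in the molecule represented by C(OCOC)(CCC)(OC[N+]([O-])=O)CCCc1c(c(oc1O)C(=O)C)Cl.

Molecular formula from the SMILES: C16H24ClNO8.
DoU = (2C + 2 + N − H − X)/2 = (2·16 + 2 + 1 − 24 − 1)/2 = 10/2 = 5.
(Structurally: 1 ring(s) + 4 π bond(s) = 5.)

5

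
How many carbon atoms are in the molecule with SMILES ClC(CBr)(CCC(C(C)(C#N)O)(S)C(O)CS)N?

10

The symbol for carbon appears 10 times in the SMILES. (Cl is a single chlorine, not C + l.)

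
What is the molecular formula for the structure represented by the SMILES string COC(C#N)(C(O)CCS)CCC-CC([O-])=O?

C11H18NO4S-

Heavy atoms from the SMILES: 11 C, 1 N, 4 O, 1 S.
Implicit hydrogens by atom environment:
  6 × C: 2 H each → 12
  3 × C: no H
  2 × O: no H
  1 × C: 3 H
  1 × C: 1 H
  1 × N: no H
  1 × O: 1 H
  1 × O (charge -1): no H
  1 × S: 1 H
  Total hydrogens = 18.
Net charge -1.
Molecular formula: C11H18NO4S-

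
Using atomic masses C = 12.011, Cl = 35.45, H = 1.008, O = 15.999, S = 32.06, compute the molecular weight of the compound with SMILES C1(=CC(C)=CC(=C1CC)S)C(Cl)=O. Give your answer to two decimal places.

214.71

Molecular formula: C10H11ClOS.
M = 10×12.011 + 1×35.45 + 11×1.008 + 1×15.999 + 1×32.06 = 214.71 g/mol.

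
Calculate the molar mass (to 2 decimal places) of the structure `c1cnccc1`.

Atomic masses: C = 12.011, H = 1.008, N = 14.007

79.10

Molecular formula: C5H5N.
M = 5×12.011 + 5×1.008 + 1×14.007 = 79.10 g/mol.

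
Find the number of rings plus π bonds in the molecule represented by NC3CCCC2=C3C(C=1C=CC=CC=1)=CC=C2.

Molecular formula from the SMILES: C16H17N.
DoU = (2C + 2 + N − H − X)/2 = (2·16 + 2 + 1 − 17 − 0)/2 = 18/2 = 9.
(Structurally: 3 ring(s) + 6 π bond(s) = 9.)

9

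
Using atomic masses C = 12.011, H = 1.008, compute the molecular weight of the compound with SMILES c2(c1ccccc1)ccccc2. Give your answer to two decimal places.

Molecular formula: C12H10.
M = 12×12.011 + 10×1.008 = 154.21 g/mol.

154.21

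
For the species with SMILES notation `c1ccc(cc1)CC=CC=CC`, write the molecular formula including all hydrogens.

C12H14

Heavy atoms from the SMILES: 12 C.
Implicit hydrogens by atom environment:
  5 × C (aromatic): 1 H each → 5
  4 × C: 1 H each → 4
  1 × C: 3 H
  1 × C: 2 H
  1 × C (aromatic): no H
  Total hydrogens = 14.
Molecular formula: C12H14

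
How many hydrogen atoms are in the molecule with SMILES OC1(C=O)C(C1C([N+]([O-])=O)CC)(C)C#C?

Hydrogens are implicit in SMILES; fill each atom to its normal valence:
  4 × C: 1 H each → 4
  3 × C: no H
  2 × C: 3 H each → 6
  2 × O: no H
  1 × C: 2 H
  1 × N (charge +1): no H
  1 × O: 1 H
  1 × O (charge -1): no H
  Total hydrogens = 13.

13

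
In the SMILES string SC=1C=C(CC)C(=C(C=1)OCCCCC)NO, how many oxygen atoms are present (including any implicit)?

2

The symbol for oxygen appears 2 times in the SMILES.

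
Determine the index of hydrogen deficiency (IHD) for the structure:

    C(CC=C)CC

Molecular formula from the SMILES: C6H12.
DoU = (2C + 2 + N − H − X)/2 = (2·6 + 2 + 0 − 12 − 0)/2 = 2/2 = 1.
(Structurally: 0 ring(s) + 1 π bond(s) = 1.)

1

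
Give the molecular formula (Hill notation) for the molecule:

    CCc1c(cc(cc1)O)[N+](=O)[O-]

Heavy atoms from the SMILES: 8 C, 1 N, 3 O.
Implicit hydrogens by atom environment:
  3 × C (aromatic): 1 H each → 3
  3 × C (aromatic): no H
  1 × C: 3 H
  1 × C: 2 H
  1 × N (charge +1): no H
  1 × O: 1 H
  1 × O: no H
  1 × O (charge -1): no H
  Total hydrogens = 9.
Molecular formula: C8H9NO3

C8H9NO3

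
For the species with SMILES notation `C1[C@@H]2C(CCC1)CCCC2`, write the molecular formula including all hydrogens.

C10H18

Heavy atoms from the SMILES: 10 C.
Implicit hydrogens by atom environment:
  8 × C: 2 H each → 16
  2 × C: 1 H each → 2
  Total hydrogens = 18.
Molecular formula: C10H18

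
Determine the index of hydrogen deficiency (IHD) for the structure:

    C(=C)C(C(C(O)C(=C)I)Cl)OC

2

Molecular formula from the SMILES: C8H12ClIO2.
DoU = (2C + 2 + N − H − X)/2 = (2·8 + 2 + 0 − 12 − 2)/2 = 4/2 = 2.
(Structurally: 0 ring(s) + 2 π bond(s) = 2.)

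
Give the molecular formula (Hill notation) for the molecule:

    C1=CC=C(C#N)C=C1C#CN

C9H6N2

Heavy atoms from the SMILES: 9 C, 2 N.
Implicit hydrogens by atom environment:
  4 × C (aromatic): 1 H each → 4
  3 × C: no H
  2 × C (aromatic): no H
  1 × N: 2 H
  1 × N: no H
  Total hydrogens = 6.
Molecular formula: C9H6N2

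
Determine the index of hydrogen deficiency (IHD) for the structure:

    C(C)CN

0

Molecular formula from the SMILES: C3H9N.
DoU = (2C + 2 + N − H − X)/2 = (2·3 + 2 + 1 − 9 − 0)/2 = 0/2 = 0.
(Structurally: 0 ring(s) + 0 π bond(s) = 0.)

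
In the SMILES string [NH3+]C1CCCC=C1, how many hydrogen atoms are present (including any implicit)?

12

Hydrogens are implicit in SMILES; fill each atom to its normal valence:
  3 × C: 2 H each → 6
  3 × C: 1 H each → 3
  1 × N (charge +1): 3 H
  Total hydrogens = 12.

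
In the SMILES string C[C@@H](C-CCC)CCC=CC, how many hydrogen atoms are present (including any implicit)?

Hydrogens are implicit in SMILES; fill each atom to its normal valence:
  5 × C: 2 H each → 10
  3 × C: 3 H each → 9
  3 × C: 1 H each → 3
  Total hydrogens = 22.

22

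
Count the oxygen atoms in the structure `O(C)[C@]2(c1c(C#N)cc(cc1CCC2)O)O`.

3

The symbol for oxygen appears 3 times in the SMILES.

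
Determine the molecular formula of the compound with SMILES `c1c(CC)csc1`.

C6H8S

Heavy atoms from the SMILES: 6 C, 1 S.
Implicit hydrogens by atom environment:
  3 × C (aromatic): 1 H each → 3
  1 × C: 3 H
  1 × C: 2 H
  1 × C (aromatic): no H
  1 × S (aromatic): no H
  Total hydrogens = 8.
Molecular formula: C6H8S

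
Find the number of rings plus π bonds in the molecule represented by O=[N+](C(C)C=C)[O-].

2

Molecular formula from the SMILES: C4H7NO2.
DoU = (2C + 2 + N − H − X)/2 = (2·4 + 2 + 1 − 7 − 0)/2 = 4/2 = 2.
(Structurally: 0 ring(s) + 2 π bond(s) = 2.)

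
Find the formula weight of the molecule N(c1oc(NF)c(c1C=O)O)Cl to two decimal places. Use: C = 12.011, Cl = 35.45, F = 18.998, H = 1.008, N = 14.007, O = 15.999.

194.55

Molecular formula: C5H4ClFN2O3.
M = 5×12.011 + 1×35.45 + 1×18.998 + 4×1.008 + 2×14.007 + 3×15.999 = 194.55 g/mol.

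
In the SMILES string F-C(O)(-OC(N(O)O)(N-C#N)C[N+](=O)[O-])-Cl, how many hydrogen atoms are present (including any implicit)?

6

Hydrogens are implicit in SMILES; fill each atom to its normal valence:
  3 × C: no H
  3 × O: 1 H each → 3
  2 × N: no H
  2 × O: no H
  1 × C: 2 H
  1 × Cl: no H
  1 × F: no H
  1 × N: 1 H
  1 × N (charge +1): no H
  1 × O (charge -1): no H
  Total hydrogens = 6.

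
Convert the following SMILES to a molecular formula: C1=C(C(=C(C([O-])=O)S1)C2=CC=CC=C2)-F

Heavy atoms from the SMILES: 11 C, 1 F, 2 O, 1 S.
Implicit hydrogens by atom environment:
  6 × C (aromatic): 1 H each → 6
  4 × C (aromatic): no H
  1 × C: no H
  1 × F: no H
  1 × O: no H
  1 × O (charge -1): no H
  1 × S (aromatic): no H
  Total hydrogens = 6.
Net charge -1.
Molecular formula: C11H6FO2S-

C11H6FO2S-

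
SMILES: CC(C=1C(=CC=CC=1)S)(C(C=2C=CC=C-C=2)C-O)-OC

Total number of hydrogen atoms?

Hydrogens are implicit in SMILES; fill each atom to its normal valence:
  9 × C (aromatic): 1 H each → 9
  3 × C (aromatic): no H
  2 × C: 3 H each → 6
  1 × C: 2 H
  1 × C: 1 H
  1 × C: no H
  1 × O: 1 H
  1 × O: no H
  1 × S: 1 H
  Total hydrogens = 20.

20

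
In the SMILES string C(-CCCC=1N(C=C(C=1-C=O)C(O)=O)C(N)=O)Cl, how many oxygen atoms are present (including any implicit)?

The symbol for oxygen appears 4 times in the SMILES.

4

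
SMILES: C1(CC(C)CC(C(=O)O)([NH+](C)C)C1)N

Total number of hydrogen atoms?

Hydrogens are implicit in SMILES; fill each atom to its normal valence:
  3 × C: 3 H each → 9
  3 × C: 2 H each → 6
  2 × C: 1 H each → 2
  2 × C: no H
  1 × N: 2 H
  1 × N (charge +1): 1 H
  1 × O: 1 H
  1 × O: no H
  Total hydrogens = 21.

21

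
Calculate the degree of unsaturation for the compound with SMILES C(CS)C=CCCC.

1

Molecular formula from the SMILES: C7H14S.
DoU = (2C + 2 + N − H − X)/2 = (2·7 + 2 + 0 − 14 − 0)/2 = 2/2 = 1.
(Structurally: 0 ring(s) + 1 π bond(s) = 1.)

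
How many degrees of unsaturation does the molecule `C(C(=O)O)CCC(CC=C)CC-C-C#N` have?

Molecular formula from the SMILES: C12H19NO2.
DoU = (2C + 2 + N − H − X)/2 = (2·12 + 2 + 1 − 19 − 0)/2 = 8/2 = 4.
(Structurally: 0 ring(s) + 4 π bond(s) = 4.)

4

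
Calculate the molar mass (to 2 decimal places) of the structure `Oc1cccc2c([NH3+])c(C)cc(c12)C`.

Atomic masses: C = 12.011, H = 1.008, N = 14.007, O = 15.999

Molecular formula: C12H14NO+.
M = 12×12.011 + 14×1.008 + 1×14.007 + 1×15.999 = 188.25 g/mol.

188.25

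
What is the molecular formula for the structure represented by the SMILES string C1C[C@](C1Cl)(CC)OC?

Heavy atoms from the SMILES: 7 C, 1 Cl, 1 O.
Implicit hydrogens by atom environment:
  3 × C: 2 H each → 6
  2 × C: 3 H each → 6
  1 × C: 1 H
  1 × C: no H
  1 × Cl: no H
  1 × O: no H
  Total hydrogens = 13.
Molecular formula: C7H13ClO

C7H13ClO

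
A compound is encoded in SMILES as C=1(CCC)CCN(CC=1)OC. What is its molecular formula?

C9H17NO

Heavy atoms from the SMILES: 9 C, 1 N, 1 O.
Implicit hydrogens by atom environment:
  5 × C: 2 H each → 10
  2 × C: 3 H each → 6
  1 × C: 1 H
  1 × C: no H
  1 × N: no H
  1 × O: no H
  Total hydrogens = 17.
Molecular formula: C9H17NO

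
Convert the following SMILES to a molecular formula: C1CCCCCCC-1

C8H16

Heavy atoms from the SMILES: 8 C.
Implicit hydrogens by atom environment:
  8 × C: 2 H each → 16
  Total hydrogens = 16.
Molecular formula: C8H16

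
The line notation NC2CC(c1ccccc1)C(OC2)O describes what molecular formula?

C11H15NO2

Heavy atoms from the SMILES: 11 C, 1 N, 2 O.
Implicit hydrogens by atom environment:
  5 × C (aromatic): 1 H each → 5
  3 × C: 1 H each → 3
  2 × C: 2 H each → 4
  1 × C (aromatic): no H
  1 × N: 2 H
  1 × O: 1 H
  1 × O: no H
  Total hydrogens = 15.
Molecular formula: C11H15NO2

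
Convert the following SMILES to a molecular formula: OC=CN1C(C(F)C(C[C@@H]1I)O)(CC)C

C10H17FINO2

Heavy atoms from the SMILES: 10 C, 1 F, 1 I, 1 N, 2 O.
Implicit hydrogens by atom environment:
  5 × C: 1 H each → 5
  2 × C: 3 H each → 6
  2 × C: 2 H each → 4
  2 × O: 1 H each → 2
  1 × C: no H
  1 × F: no H
  1 × I: no H
  1 × N: no H
  Total hydrogens = 17.
Molecular formula: C10H17FINO2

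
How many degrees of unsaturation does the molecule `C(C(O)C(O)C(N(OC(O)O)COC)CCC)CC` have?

Molecular formula from the SMILES: C12H27NO6.
DoU = (2C + 2 + N − H − X)/2 = (2·12 + 2 + 1 − 27 − 0)/2 = 0/2 = 0.
(Structurally: 0 ring(s) + 0 π bond(s) = 0.)

0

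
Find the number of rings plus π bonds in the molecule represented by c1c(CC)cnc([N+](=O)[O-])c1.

5

Molecular formula from the SMILES: C7H8N2O2.
DoU = (2C + 2 + N − H − X)/2 = (2·7 + 2 + 2 − 8 − 0)/2 = 10/2 = 5.
(Structurally: 1 ring(s) + 4 π bond(s) = 5.)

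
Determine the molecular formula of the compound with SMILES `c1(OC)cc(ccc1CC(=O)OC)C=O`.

Heavy atoms from the SMILES: 11 C, 4 O.
Implicit hydrogens by atom environment:
  4 × O: no H
  3 × C (aromatic): 1 H each → 3
  3 × C (aromatic): no H
  2 × C: 3 H each → 6
  1 × C: 2 H
  1 × C: 1 H
  1 × C: no H
  Total hydrogens = 12.
Molecular formula: C11H12O4

C11H12O4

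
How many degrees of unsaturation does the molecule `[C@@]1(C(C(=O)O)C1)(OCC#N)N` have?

4

Molecular formula from the SMILES: C6H8N2O3.
DoU = (2C + 2 + N − H − X)/2 = (2·6 + 2 + 2 − 8 − 0)/2 = 8/2 = 4.
(Structurally: 1 ring(s) + 3 π bond(s) = 4.)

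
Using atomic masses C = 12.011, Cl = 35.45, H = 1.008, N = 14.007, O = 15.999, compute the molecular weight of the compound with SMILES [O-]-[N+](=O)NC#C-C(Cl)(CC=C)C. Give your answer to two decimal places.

Molecular formula: C7H9ClN2O2.
M = 7×12.011 + 1×35.45 + 9×1.008 + 2×14.007 + 2×15.999 = 188.61 g/mol.

188.61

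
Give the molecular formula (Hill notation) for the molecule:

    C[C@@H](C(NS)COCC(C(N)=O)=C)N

C8H17N3O2S

Heavy atoms from the SMILES: 8 C, 3 N, 2 O, 1 S.
Implicit hydrogens by atom environment:
  3 × C: 2 H each → 6
  2 × C: 1 H each → 2
  2 × C: no H
  2 × N: 2 H each → 4
  2 × O: no H
  1 × C: 3 H
  1 × N: 1 H
  1 × S: 1 H
  Total hydrogens = 17.
Molecular formula: C8H17N3O2S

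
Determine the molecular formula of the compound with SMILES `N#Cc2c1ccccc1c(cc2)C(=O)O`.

Heavy atoms from the SMILES: 12 C, 1 N, 2 O.
Implicit hydrogens by atom environment:
  6 × C (aromatic): 1 H each → 6
  4 × C (aromatic): no H
  2 × C: no H
  1 × N: no H
  1 × O: 1 H
  1 × O: no H
  Total hydrogens = 7.
Molecular formula: C12H7NO2

C12H7NO2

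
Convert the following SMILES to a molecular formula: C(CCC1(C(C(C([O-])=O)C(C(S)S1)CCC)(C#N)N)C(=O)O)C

C15H23N2O4S2-

Heavy atoms from the SMILES: 15 C, 2 N, 4 O, 2 S.
Implicit hydrogens by atom environment:
  5 × C: 2 H each → 10
  5 × C: no H
  3 × C: 1 H each → 3
  2 × C: 3 H each → 6
  2 × O: no H
  1 × N: 2 H
  1 × N: no H
  1 × O: 1 H
  1 × O (charge -1): no H
  1 × S: 1 H
  1 × S: no H
  Total hydrogens = 23.
Net charge -1.
Molecular formula: C15H23N2O4S2-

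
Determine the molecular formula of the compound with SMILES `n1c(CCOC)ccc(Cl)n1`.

Heavy atoms from the SMILES: 7 C, 1 Cl, 2 N, 1 O.
Implicit hydrogens by atom environment:
  2 × C: 2 H each → 4
  2 × C (aromatic): 1 H each → 2
  2 × C (aromatic): no H
  2 × N (aromatic): no H
  1 × C: 3 H
  1 × Cl: no H
  1 × O: no H
  Total hydrogens = 9.
Molecular formula: C7H9ClN2O

C7H9ClN2O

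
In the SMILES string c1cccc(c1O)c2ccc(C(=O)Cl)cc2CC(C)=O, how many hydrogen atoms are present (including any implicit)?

13

Hydrogens are implicit in SMILES; fill each atom to its normal valence:
  7 × C (aromatic): 1 H each → 7
  5 × C (aromatic): no H
  2 × C: no H
  2 × O: no H
  1 × C: 3 H
  1 × C: 2 H
  1 × Cl: no H
  1 × O: 1 H
  Total hydrogens = 13.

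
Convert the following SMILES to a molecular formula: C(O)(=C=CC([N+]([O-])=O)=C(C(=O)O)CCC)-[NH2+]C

Heavy atoms from the SMILES: 10 C, 2 N, 5 O.
Implicit hydrogens by atom environment:
  5 × C: no H
  2 × C: 3 H each → 6
  2 × C: 2 H each → 4
  2 × O: 1 H each → 2
  2 × O: no H
  1 × C: 1 H
  1 × N (charge +1): 2 H
  1 × N (charge +1): no H
  1 × O (charge -1): no H
  Total hydrogens = 15.
Net charge +1.
Molecular formula: C10H15N2O5+

C10H15N2O5+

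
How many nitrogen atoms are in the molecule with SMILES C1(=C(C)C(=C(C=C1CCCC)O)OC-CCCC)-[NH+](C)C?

The symbol for nitrogen appears 1 time in the SMILES.

1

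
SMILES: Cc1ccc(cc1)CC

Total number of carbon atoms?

9

The symbol for carbon appears 9 times in the SMILES. Lowercase c denotes aromatic carbon and counts toward C.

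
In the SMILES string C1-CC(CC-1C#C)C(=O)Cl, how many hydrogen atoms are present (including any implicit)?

9

Hydrogens are implicit in SMILES; fill each atom to its normal valence:
  3 × C: 2 H each → 6
  3 × C: 1 H each → 3
  2 × C: no H
  1 × Cl: no H
  1 × O: no H
  Total hydrogens = 9.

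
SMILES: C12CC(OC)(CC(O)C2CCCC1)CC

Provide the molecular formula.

C13H24O2

Heavy atoms from the SMILES: 13 C, 2 O.
Implicit hydrogens by atom environment:
  7 × C: 2 H each → 14
  3 × C: 1 H each → 3
  2 × C: 3 H each → 6
  1 × C: no H
  1 × O: 1 H
  1 × O: no H
  Total hydrogens = 24.
Molecular formula: C13H24O2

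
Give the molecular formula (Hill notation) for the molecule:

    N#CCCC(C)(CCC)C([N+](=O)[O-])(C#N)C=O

C11H15N3O3

Heavy atoms from the SMILES: 11 C, 3 N, 3 O.
Implicit hydrogens by atom environment:
  4 × C: 2 H each → 8
  4 × C: no H
  2 × C: 3 H each → 6
  2 × N: no H
  2 × O: no H
  1 × C: 1 H
  1 × N (charge +1): no H
  1 × O (charge -1): no H
  Total hydrogens = 15.
Molecular formula: C11H15N3O3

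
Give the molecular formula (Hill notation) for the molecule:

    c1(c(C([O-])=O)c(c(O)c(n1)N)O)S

Heavy atoms from the SMILES: 6 C, 2 N, 4 O, 1 S.
Implicit hydrogens by atom environment:
  5 × C (aromatic): no H
  2 × O: 1 H each → 2
  1 × C: no H
  1 × N: 2 H
  1 × N (aromatic): no H
  1 × O: no H
  1 × O (charge -1): no H
  1 × S: 1 H
  Total hydrogens = 5.
Net charge -1.
Molecular formula: C6H5N2O4S-

C6H5N2O4S-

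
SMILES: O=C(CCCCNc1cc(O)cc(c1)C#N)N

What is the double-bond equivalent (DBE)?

Molecular formula from the SMILES: C12H15N3O2.
DoU = (2C + 2 + N − H − X)/2 = (2·12 + 2 + 3 − 15 − 0)/2 = 14/2 = 7.
(Structurally: 1 ring(s) + 6 π bond(s) = 7.)

7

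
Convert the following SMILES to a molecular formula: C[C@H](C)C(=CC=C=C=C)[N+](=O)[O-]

Heavy atoms from the SMILES: 9 C, 1 N, 2 O.
Implicit hydrogens by atom environment:
  3 × C: 1 H each → 3
  3 × C: no H
  2 × C: 3 H each → 6
  1 × C: 2 H
  1 × N (charge +1): no H
  1 × O: no H
  1 × O (charge -1): no H
  Total hydrogens = 11.
Molecular formula: C9H11NO2

C9H11NO2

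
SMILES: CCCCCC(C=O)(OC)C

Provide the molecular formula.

Heavy atoms from the SMILES: 9 C, 2 O.
Implicit hydrogens by atom environment:
  4 × C: 2 H each → 8
  3 × C: 3 H each → 9
  2 × O: no H
  1 × C: 1 H
  1 × C: no H
  Total hydrogens = 18.
Molecular formula: C9H18O2

C9H18O2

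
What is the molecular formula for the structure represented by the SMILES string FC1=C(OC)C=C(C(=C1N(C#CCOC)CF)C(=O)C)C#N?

C15H14F2N2O3

Heavy atoms from the SMILES: 15 C, 2 F, 2 N, 3 O.
Implicit hydrogens by atom environment:
  5 × C (aromatic): no H
  4 × C: no H
  3 × C: 3 H each → 9
  3 × O: no H
  2 × C: 2 H each → 4
  2 × F: no H
  2 × N: no H
  1 × C (aromatic): 1 H
  Total hydrogens = 14.
Molecular formula: C15H14F2N2O3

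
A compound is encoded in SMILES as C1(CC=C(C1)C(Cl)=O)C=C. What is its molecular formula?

C8H9ClO

Heavy atoms from the SMILES: 8 C, 1 Cl, 1 O.
Implicit hydrogens by atom environment:
  3 × C: 2 H each → 6
  3 × C: 1 H each → 3
  2 × C: no H
  1 × Cl: no H
  1 × O: no H
  Total hydrogens = 9.
Molecular formula: C8H9ClO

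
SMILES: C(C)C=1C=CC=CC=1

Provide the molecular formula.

Heavy atoms from the SMILES: 8 C.
Implicit hydrogens by atom environment:
  5 × C (aromatic): 1 H each → 5
  1 × C: 3 H
  1 × C: 2 H
  1 × C (aromatic): no H
  Total hydrogens = 10.
Molecular formula: C8H10

C8H10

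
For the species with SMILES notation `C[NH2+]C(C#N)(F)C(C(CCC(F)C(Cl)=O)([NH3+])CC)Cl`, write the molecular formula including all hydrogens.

Heavy atoms from the SMILES: 11 C, 2 Cl, 2 F, 3 N, 1 O.
Implicit hydrogens by atom environment:
  4 × C: no H
  3 × C: 2 H each → 6
  2 × C: 3 H each → 6
  2 × C: 1 H each → 2
  2 × Cl: no H
  2 × F: no H
  1 × N (charge +1): 3 H
  1 × N (charge +1): 2 H
  1 × N: no H
  1 × O: no H
  Total hydrogens = 19.
Net charge +2.
Molecular formula: [C11H19Cl2F2N3O]2+

[C11H19Cl2F2N3O]2+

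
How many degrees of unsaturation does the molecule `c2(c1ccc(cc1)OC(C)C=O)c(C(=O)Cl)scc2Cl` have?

9

Molecular formula from the SMILES: C14H10Cl2O3S.
DoU = (2C + 2 + N − H − X)/2 = (2·14 + 2 + 0 − 10 − 2)/2 = 18/2 = 9.
(Structurally: 2 ring(s) + 7 π bond(s) = 9.)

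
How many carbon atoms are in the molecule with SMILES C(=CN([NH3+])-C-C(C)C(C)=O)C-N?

The symbol for carbon appears 8 times in the SMILES.

8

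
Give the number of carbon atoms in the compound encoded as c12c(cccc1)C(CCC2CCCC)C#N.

The symbol for carbon appears 15 times in the SMILES. Lowercase c denotes aromatic carbon and counts toward C.

15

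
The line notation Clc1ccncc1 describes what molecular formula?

C5H4ClN

Heavy atoms from the SMILES: 5 C, 1 Cl, 1 N.
Implicit hydrogens by atom environment:
  4 × C (aromatic): 1 H each → 4
  1 × C (aromatic): no H
  1 × Cl: no H
  1 × N (aromatic): no H
  Total hydrogens = 4.
Molecular formula: C5H4ClN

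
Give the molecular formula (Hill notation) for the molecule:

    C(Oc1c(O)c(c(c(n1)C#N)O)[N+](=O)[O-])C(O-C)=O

Heavy atoms from the SMILES: 9 C, 3 N, 7 O.
Implicit hydrogens by atom environment:
  5 × C (aromatic): no H
  4 × O: no H
  2 × C: no H
  2 × O: 1 H each → 2
  1 × C: 3 H
  1 × C: 2 H
  1 × N (aromatic): no H
  1 × N: no H
  1 × N (charge +1): no H
  1 × O (charge -1): no H
  Total hydrogens = 7.
Molecular formula: C9H7N3O7

C9H7N3O7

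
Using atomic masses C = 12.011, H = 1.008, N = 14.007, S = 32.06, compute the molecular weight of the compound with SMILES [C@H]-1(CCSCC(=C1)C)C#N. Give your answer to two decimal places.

Molecular formula: C8H11NS.
M = 8×12.011 + 11×1.008 + 1×14.007 + 1×32.06 = 153.24 g/mol.

153.24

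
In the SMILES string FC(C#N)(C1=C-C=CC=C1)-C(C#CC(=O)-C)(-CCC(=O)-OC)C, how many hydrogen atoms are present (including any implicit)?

18

Hydrogens are implicit in SMILES; fill each atom to its normal valence:
  7 × C: no H
  5 × C (aromatic): 1 H each → 5
  3 × C: 3 H each → 9
  3 × O: no H
  2 × C: 2 H each → 4
  1 × C (aromatic): no H
  1 × F: no H
  1 × N: no H
  Total hydrogens = 18.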